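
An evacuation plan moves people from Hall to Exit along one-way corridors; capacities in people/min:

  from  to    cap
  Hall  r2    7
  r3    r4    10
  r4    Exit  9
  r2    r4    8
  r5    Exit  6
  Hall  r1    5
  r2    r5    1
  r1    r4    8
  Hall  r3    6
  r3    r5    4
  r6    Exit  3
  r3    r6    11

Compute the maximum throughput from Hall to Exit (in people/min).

Augment Hall→r1→r4→Exit: bottleneck 5, flow now 5.
Augment Hall→r2→r4→Exit: bottleneck 4, flow now 9.
Augment Hall→r2→r5→Exit: bottleneck 1, flow now 10.
Augment Hall→r3→r5→Exit: bottleneck 4, flow now 14.
Augment Hall→r3→r6→Exit: bottleneck 2, flow now 16.
No augmenting path remains; maximum flow = 16.
In the residual graph, reachable from Hall: {Hall, r1, r2, r4}.
Min-cut edges: Hall→r3 (6), r2→r5 (1), r4→Exit (9); capacity 6 + 1 + 9 = 16.
This cut is saturated, so no flow can exceed 16.

16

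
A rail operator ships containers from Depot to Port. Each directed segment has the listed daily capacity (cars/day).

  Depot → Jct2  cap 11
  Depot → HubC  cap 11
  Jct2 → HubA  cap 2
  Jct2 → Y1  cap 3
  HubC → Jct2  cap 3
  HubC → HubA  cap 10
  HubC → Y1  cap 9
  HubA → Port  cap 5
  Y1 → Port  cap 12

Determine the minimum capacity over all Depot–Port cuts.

16

Augment Depot→Jct2→HubA→Port: bottleneck 2, flow now 2.
Augment Depot→Jct2→Y1→Port: bottleneck 3, flow now 5.
Augment Depot→HubC→HubA→Port: bottleneck 3, flow now 8.
Augment Depot→HubC→Y1→Port: bottleneck 8, flow now 16.
No augmenting path remains; maximum flow = 16.
By max-flow min-cut, the minimum cut capacity equals the max flow.
In the residual graph, reachable from Depot: {Depot, Jct2}.
Min-cut edges: Depot→HubC (11), Jct2→HubA (2), Jct2→Y1 (3); capacity 11 + 2 + 3 = 16.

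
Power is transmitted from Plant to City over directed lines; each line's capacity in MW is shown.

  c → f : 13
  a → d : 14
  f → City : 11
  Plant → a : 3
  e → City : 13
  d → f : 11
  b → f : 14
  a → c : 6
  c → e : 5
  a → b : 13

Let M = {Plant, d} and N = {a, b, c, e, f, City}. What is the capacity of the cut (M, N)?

Edges leaving {Plant, d}: Plant→a (3), d→f (11).
Cut capacity = 3 + 11 = 14.

14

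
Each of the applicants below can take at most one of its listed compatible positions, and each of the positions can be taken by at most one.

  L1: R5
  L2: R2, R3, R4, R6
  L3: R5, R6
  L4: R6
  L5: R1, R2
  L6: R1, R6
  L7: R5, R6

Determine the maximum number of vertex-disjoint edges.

5

Unit-capacity flow: source→left, listed edges, right→sink; max matching = max flow.
Augmenting path L1→R5 (+1); matched 1.
Augmenting path L2→R2 (+1); matched 2.
Augmenting path L3→R6 (+1); matched 3.
Augmenting path L5→R1 (+1); matched 4.
Augmenting path L6→R1→L5→R2→L2→R3 (+1); matched 5.
No augmenting path remains; maximum matching = 5.
König certificate: {L2, L5, L6, R5, R6} is a vertex cover of size 5 (every listed pair touches it), so no matching can be larger.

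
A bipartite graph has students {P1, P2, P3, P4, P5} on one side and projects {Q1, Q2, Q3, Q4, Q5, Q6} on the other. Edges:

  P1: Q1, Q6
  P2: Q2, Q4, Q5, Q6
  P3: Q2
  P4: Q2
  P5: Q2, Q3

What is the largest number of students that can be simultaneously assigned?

4

Unit-capacity flow: source→left, listed edges, right→sink; max matching = max flow.
Augmenting path P1→Q1 (+1); matched 1.
Augmenting path P2→Q2 (+1); matched 2.
Augmenting path P5→Q3 (+1); matched 3.
Augmenting path P3→Q2→P2→Q4 (+1); matched 4.
No augmenting path remains; maximum matching = 4.
König certificate: {P1, P2, P5, Q2} is a vertex cover of size 4 (every listed pair touches it), so no matching can be larger.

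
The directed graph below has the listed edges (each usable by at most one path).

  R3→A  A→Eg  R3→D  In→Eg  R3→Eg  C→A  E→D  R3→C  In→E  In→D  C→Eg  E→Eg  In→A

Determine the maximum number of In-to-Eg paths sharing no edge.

3

Assign every edge capacity 1; by Menger, the answer equals the max flow.
Path In→Eg (+1); total 1.
Path In→E→Eg (+1); total 2.
Path In→A→Eg (+1); total 3.
No residual In→Eg path; max flow = 3.
Certifying cut of size 3: {In→A, In→E, In→Eg}.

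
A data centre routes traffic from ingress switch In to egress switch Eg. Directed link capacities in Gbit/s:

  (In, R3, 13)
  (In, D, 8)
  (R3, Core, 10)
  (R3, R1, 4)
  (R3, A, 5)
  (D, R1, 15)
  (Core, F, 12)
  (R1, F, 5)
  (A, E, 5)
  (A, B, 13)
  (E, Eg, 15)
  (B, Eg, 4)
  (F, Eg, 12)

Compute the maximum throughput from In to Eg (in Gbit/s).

Augment In→R3→Core→F→Eg: bottleneck 10, flow now 10.
Augment In→R3→R1→F→Eg: bottleneck 2, flow now 12.
Augment In→R3→A→E→Eg: bottleneck 1, flow now 13.
Augment In→D→R1→R3→A→E→Eg: bottleneck 2, flow now 15. (uses reverse residual edge)
Augment In→D→R1→F→Core→R3→A→E→Eg: bottleneck 2, flow now 17. (uses reverse residual edge)
No augmenting path remains; maximum flow = 17.
In the residual graph, reachable from In: {In, R3, D, Core, R1, F}.
Min-cut edges: R3→A (5), F→Eg (12); capacity 5 + 12 = 17.
This cut is saturated, so no flow can exceed 17.

17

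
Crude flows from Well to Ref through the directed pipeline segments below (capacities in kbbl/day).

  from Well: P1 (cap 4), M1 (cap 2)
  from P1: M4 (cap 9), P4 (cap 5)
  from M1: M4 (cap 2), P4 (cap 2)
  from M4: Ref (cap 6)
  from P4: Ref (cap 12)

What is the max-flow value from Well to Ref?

6

Augment Well→P1→M4→Ref: bottleneck 4, flow now 4.
Augment Well→M1→M4→Ref: bottleneck 2, flow now 6.
No augmenting path remains; maximum flow = 6.
In the residual graph, reachable from Well: {Well}.
Min-cut edges: Well→P1 (4), Well→M1 (2); capacity 4 + 2 = 6.
This cut is saturated, so no flow can exceed 6.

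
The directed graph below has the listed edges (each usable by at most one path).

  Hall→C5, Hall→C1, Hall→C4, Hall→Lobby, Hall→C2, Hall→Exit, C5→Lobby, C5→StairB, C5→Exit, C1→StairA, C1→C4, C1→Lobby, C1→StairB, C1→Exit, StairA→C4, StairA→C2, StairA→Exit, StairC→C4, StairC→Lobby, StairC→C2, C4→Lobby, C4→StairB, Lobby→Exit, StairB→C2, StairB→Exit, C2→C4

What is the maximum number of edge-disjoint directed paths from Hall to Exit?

Assign every edge capacity 1; by Menger, the answer equals the max flow.
Path Hall→Exit (+1); total 1.
Path Hall→C5→Exit (+1); total 2.
Path Hall→C1→Exit (+1); total 3.
Path Hall→Lobby→Exit (+1); total 4.
Path Hall→C4→StairB→Exit (+1); total 5.
No residual Hall→Exit path; max flow = 5.
Certifying cut of size 5: {C4→StairB, Hall→C1, Hall→C5, Hall→Exit, Lobby→Exit}.

5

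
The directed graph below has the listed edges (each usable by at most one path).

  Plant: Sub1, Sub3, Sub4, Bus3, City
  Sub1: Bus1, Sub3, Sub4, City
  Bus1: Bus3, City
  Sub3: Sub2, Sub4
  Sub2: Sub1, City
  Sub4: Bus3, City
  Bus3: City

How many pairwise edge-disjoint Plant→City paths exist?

5

Assign every edge capacity 1; by Menger, the answer equals the max flow.
Path Plant→City (+1); total 1.
Path Plant→Sub1→City (+1); total 2.
Path Plant→Sub4→City (+1); total 3.
Path Plant→Bus3→City (+1); total 4.
Path Plant→Sub3→Sub2→City (+1); total 5.
No residual Plant→City path; max flow = 5.
Certifying cut of size 5: {Plant→Bus3, Plant→City, Plant→Sub1, Plant→Sub3, Plant→Sub4}.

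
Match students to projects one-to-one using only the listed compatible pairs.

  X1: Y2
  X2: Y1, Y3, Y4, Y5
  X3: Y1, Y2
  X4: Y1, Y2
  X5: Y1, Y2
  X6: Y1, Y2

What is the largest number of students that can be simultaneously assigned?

3

Unit-capacity flow: source→left, listed edges, right→sink; max matching = max flow.
Augmenting path X1→Y2 (+1); matched 1.
Augmenting path X2→Y1 (+1); matched 2.
Augmenting path X3→Y1→X2→Y3 (+1); matched 3.
No augmenting path remains; maximum matching = 3.
König certificate: {X2, Y1, Y2} is a vertex cover of size 3 (every listed pair touches it), so no matching can be larger.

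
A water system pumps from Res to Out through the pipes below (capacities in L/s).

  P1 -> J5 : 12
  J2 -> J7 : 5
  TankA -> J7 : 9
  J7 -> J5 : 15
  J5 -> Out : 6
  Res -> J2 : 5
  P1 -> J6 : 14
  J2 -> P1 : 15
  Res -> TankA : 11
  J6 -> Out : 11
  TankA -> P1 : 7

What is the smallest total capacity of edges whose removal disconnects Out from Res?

16

Augment Res→J2→J7→J5→Out: bottleneck 5, flow now 5.
Augment Res→TankA→J7→J5→Out: bottleneck 1, flow now 6.
Augment Res→TankA→P1→J6→Out: bottleneck 7, flow now 13.
Augment Res→TankA→J7→J2→P1→J6→Out: bottleneck 3, flow now 16. (uses reverse residual edge)
No augmenting path remains; maximum flow = 16.
By max-flow min-cut, the minimum cut capacity equals the max flow.
In the residual graph, reachable from Res: {Res}.
Min-cut edges: Res→J2 (5), Res→TankA (11); capacity 5 + 11 = 16.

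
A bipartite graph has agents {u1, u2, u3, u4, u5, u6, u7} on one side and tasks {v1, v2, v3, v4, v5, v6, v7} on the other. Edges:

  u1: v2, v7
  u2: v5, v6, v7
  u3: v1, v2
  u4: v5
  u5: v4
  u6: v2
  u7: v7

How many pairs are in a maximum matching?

Unit-capacity flow: source→left, listed edges, right→sink; max matching = max flow.
Augmenting path u1→v2 (+1); matched 1.
Augmenting path u2→v5 (+1); matched 2.
Augmenting path u3→v1 (+1); matched 3.
Augmenting path u5→v4 (+1); matched 4.
Augmenting path u7→v7 (+1); matched 5.
Augmenting path u4→v5→u2→v6 (+1); matched 6.
No augmenting path remains; maximum matching = 6.
König certificate: {u2, u3, u4, u5, v2, v7} is a vertex cover of size 6 (every listed pair touches it), so no matching can be larger.

6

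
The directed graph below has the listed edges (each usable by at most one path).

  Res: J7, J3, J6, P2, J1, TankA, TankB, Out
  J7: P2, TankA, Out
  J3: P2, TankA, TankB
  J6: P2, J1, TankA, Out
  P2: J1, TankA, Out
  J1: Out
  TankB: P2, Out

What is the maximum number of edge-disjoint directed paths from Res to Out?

Assign every edge capacity 1; by Menger, the answer equals the max flow.
Path Res→Out (+1); total 1.
Path Res→J7→Out (+1); total 2.
Path Res→J6→Out (+1); total 3.
Path Res→P2→Out (+1); total 4.
Path Res→J1→Out (+1); total 5.
Path Res→TankB→Out (+1); total 6.
No residual Res→Out path; max flow = 6.
Certifying cut of size 6: {J1→Out, P2→Out, Res→J6, Res→J7, Res→Out, TankB→Out}.

6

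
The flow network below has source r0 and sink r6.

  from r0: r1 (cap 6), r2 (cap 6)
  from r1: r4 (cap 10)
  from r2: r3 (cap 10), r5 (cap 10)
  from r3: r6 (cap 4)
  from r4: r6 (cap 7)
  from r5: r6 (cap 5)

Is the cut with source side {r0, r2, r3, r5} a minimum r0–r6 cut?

No — its capacity is 15, but the minimum cut has capacity 12.

Given cut capacity: 6 + 4 + 5 = 15.
Augment r0→r1→r4→r6: bottleneck 6, flow now 6.
Augment r0→r2→r3→r6: bottleneck 4, flow now 10.
Augment r0→r2→r5→r6: bottleneck 2, flow now 12.
No augmenting path remains; maximum flow = 12.
In the residual graph, reachable from r0: {r0}.
Min-cut edges: r0→r1 (6), r0→r2 (6); capacity 6 + 6 = 12.
Cut capacity 15 exceeds the max flow 12, so it is not minimum.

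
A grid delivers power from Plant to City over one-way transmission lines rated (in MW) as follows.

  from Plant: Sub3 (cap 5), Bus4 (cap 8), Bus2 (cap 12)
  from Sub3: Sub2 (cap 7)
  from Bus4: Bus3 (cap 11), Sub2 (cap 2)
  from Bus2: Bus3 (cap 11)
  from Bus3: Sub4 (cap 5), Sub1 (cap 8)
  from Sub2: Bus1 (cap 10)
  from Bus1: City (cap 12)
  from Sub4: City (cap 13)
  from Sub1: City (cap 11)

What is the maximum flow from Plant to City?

Augment Plant→Sub3→Sub2→Bus1→City: bottleneck 5, flow now 5.
Augment Plant→Bus4→Bus3→Sub4→City: bottleneck 5, flow now 10.
Augment Plant→Bus4→Bus3→Sub1→City: bottleneck 3, flow now 13.
Augment Plant→Bus2→Bus3→Sub1→City: bottleneck 5, flow now 18.
Augment Plant→Bus2→Bus3→Bus4→Sub2→Bus1→City: bottleneck 2, flow now 20. (uses reverse residual edge)
No augmenting path remains; maximum flow = 20.
In the residual graph, reachable from Plant: {Plant, Bus4, Bus2, Bus3}.
Min-cut edges: Plant→Sub3 (5), Bus4→Sub2 (2), Bus3→Sub4 (5), Bus3→Sub1 (8); capacity 5 + 2 + 5 + 8 = 20.
This cut is saturated, so no flow can exceed 20.

20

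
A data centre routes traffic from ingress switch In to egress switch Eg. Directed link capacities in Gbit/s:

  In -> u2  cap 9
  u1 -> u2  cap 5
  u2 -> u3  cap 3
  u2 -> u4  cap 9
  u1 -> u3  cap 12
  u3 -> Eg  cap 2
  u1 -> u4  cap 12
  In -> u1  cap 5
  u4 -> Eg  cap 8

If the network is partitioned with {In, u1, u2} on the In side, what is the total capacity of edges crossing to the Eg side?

Edges leaving {In, u1, u2}: u1→u3 (12), u1→u4 (12), u2→u3 (3), u2→u4 (9).
Cut capacity = 12 + 12 + 3 + 9 = 36.

36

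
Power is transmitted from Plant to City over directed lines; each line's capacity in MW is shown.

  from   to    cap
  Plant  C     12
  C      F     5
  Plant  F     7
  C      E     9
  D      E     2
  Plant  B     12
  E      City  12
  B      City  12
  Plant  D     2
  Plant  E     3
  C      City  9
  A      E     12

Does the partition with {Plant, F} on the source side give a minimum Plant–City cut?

Given cut capacity: 12 + 12 + 2 + 3 = 29.
Augment Plant→B→City: bottleneck 12, flow now 12.
Augment Plant→C→City: bottleneck 9, flow now 21.
Augment Plant→E→City: bottleneck 3, flow now 24.
Augment Plant→C→E→City: bottleneck 3, flow now 27.
Augment Plant→D→E→City: bottleneck 2, flow now 29.
No augmenting path remains; maximum flow = 29.
Cut capacity 29 equals the max flow, so it is a minimum cut.

Yes — it is a minimum cut (capacity 29).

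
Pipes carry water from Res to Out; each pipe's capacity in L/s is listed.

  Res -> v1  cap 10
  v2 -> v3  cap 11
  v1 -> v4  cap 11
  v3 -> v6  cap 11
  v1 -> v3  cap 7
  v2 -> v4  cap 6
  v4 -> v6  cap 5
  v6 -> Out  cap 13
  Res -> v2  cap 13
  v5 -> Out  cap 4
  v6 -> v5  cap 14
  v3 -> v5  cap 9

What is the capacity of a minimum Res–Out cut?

17

Augment Res→v1→v3→v5→Out: bottleneck 4, flow now 4.
Augment Res→v1→v3→v6→Out: bottleneck 3, flow now 7.
Augment Res→v1→v4→v6→Out: bottleneck 3, flow now 10.
Augment Res→v2→v3→v6→Out: bottleneck 7, flow now 17.
No augmenting path remains; maximum flow = 17.
By max-flow min-cut, the minimum cut capacity equals the max flow.
In the residual graph, reachable from Res: {Res, v1, v2, v3, v4, v5, v6}.
Min-cut edges: v5→Out (4), v6→Out (13); capacity 4 + 13 = 17.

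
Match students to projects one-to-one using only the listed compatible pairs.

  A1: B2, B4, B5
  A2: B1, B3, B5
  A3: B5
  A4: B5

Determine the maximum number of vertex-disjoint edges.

3

Unit-capacity flow: source→left, listed edges, right→sink; max matching = max flow.
Augmenting path A1→B2 (+1); matched 1.
Augmenting path A2→B1 (+1); matched 2.
Augmenting path A3→B5 (+1); matched 3.
No augmenting path remains; maximum matching = 3.
König certificate: {A1, A2, B5} is a vertex cover of size 3 (every listed pair touches it), so no matching can be larger.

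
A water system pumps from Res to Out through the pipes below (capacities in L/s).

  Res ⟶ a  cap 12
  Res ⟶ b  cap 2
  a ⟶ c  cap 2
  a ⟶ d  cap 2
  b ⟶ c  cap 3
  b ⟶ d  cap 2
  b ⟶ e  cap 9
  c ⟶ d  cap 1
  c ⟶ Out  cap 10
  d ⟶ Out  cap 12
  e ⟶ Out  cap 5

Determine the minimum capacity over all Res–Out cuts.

6

Augment Res→a→c→Out: bottleneck 2, flow now 2.
Augment Res→a→d→Out: bottleneck 2, flow now 4.
Augment Res→b→c→Out: bottleneck 2, flow now 6.
No augmenting path remains; maximum flow = 6.
By max-flow min-cut, the minimum cut capacity equals the max flow.
In the residual graph, reachable from Res: {Res, a}.
Min-cut edges: Res→b (2), a→c (2), a→d (2); capacity 2 + 2 + 2 = 6.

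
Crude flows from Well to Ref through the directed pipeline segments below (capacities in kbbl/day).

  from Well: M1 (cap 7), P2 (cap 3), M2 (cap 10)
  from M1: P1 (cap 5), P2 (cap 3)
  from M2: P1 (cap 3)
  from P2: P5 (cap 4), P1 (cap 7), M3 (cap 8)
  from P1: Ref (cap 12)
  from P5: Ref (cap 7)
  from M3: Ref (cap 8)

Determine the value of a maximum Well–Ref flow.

Augment Well→M1→P1→Ref: bottleneck 5, flow now 5.
Augment Well→M2→P1→Ref: bottleneck 3, flow now 8.
Augment Well→P2→P1→Ref: bottleneck 3, flow now 11.
Augment Well→M1→P2→P1→Ref: bottleneck 1, flow now 12.
Augment Well→M1→P2→P5→Ref: bottleneck 1, flow now 13.
No augmenting path remains; maximum flow = 13.
In the residual graph, reachable from Well: {Well, M2}.
Min-cut edges: Well→M1 (7), Well→P2 (3), M2→P1 (3); capacity 7 + 3 + 3 = 13.
This cut is saturated, so no flow can exceed 13.

13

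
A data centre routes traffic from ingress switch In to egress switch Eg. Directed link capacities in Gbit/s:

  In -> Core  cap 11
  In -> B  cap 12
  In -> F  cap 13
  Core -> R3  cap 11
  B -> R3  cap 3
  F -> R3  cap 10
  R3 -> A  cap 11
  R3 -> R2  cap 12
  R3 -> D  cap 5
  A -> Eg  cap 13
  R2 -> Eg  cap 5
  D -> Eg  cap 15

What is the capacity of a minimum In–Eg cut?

21

Augment In→Core→R3→A→Eg: bottleneck 11, flow now 11.
Augment In→B→R3→R2→Eg: bottleneck 3, flow now 14.
Augment In→F→R3→R2→Eg: bottleneck 2, flow now 16.
Augment In→F→R3→D→Eg: bottleneck 5, flow now 21.
No augmenting path remains; maximum flow = 21.
By max-flow min-cut, the minimum cut capacity equals the max flow.
In the residual graph, reachable from In: {In, Core, B, F, R3, R2}.
Min-cut edges: R3→A (11), R3→D (5), R2→Eg (5); capacity 11 + 5 + 5 = 21.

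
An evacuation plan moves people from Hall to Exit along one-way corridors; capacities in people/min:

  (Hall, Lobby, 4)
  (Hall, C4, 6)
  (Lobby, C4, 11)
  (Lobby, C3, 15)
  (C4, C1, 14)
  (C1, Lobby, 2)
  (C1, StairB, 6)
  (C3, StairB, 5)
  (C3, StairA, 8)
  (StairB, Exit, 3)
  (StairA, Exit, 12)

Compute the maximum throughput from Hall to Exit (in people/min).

Augment Hall→Lobby→C3→StairB→Exit: bottleneck 3, flow now 3.
Augment Hall→Lobby→C3→StairA→Exit: bottleneck 1, flow now 4.
Augment Hall→C4→C1→Lobby→C3→StairA→Exit: bottleneck 2, flow now 6.
Augment Hall→C4→C1→StairB→C3→StairA→Exit: bottleneck 3, flow now 9. (uses reverse residual edge)
No augmenting path remains; maximum flow = 9.
In the residual graph, reachable from Hall: {Hall, C4, C1, StairB}.
Min-cut edges: Hall→Lobby (4), C1→Lobby (2), StairB→Exit (3); capacity 4 + 2 + 3 = 9.
This cut is saturated, so no flow can exceed 9.

9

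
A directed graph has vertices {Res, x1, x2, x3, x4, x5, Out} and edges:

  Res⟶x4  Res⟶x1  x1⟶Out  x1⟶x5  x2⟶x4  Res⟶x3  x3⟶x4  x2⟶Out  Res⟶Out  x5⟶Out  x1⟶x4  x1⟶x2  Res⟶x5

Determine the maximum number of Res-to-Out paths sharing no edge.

Assign every edge capacity 1; by Menger, the answer equals the max flow.
Path Res→Out (+1); total 1.
Path Res→x1→Out (+1); total 2.
Path Res→x5→Out (+1); total 3.
No residual Res→Out path; max flow = 3.
Certifying cut of size 3: {Res→Out, Res→x1, Res→x5}.

3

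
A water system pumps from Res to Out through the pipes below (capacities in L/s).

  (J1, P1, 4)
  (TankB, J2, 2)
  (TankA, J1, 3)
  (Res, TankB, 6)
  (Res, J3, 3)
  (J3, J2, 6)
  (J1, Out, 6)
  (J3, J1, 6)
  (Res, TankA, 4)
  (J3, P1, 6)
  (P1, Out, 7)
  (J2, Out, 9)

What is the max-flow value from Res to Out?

Augment Res→J3→J2→Out: bottleneck 3, flow now 3.
Augment Res→TankB→J2→Out: bottleneck 2, flow now 5.
Augment Res→TankA→J1→Out: bottleneck 3, flow now 8.
No augmenting path remains; maximum flow = 8.
In the residual graph, reachable from Res: {Res, TankB, TankA}.
Min-cut edges: Res→J3 (3), TankB→J2 (2), TankA→J1 (3); capacity 3 + 2 + 3 = 8.
This cut is saturated, so no flow can exceed 8.

8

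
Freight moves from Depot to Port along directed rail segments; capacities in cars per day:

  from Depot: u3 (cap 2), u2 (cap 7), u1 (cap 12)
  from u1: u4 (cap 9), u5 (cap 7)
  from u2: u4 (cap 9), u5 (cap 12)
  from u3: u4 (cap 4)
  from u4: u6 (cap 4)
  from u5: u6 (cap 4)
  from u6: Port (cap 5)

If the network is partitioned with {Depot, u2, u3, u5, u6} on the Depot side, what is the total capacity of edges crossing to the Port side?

30

Edges leaving {Depot, u2, u3, u5, u6}: Depot→u1 (12), u2→u4 (9), u3→u4 (4), u6→Port (5).
Cut capacity = 12 + 9 + 4 + 5 = 30.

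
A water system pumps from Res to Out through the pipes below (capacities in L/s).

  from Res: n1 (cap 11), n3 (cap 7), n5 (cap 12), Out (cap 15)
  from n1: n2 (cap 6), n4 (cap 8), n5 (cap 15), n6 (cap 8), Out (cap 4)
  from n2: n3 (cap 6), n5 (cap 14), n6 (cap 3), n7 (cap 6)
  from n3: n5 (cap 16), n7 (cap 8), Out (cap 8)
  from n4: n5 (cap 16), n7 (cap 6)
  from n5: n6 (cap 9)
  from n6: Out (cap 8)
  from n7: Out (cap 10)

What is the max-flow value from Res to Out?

Augment Res→Out: bottleneck 15, flow now 15.
Augment Res→n1→Out: bottleneck 4, flow now 19.
Augment Res→n3→Out: bottleneck 7, flow now 26.
Augment Res→n1→n6→Out: bottleneck 7, flow now 33.
Augment Res→n5→n6→Out: bottleneck 1, flow now 34.
Augment Res→n5→n6→n1→n2→n3→Out: bottleneck 1, flow now 35. (uses reverse residual edge)
Augment Res→n5→n6→n1→n2→n7→Out: bottleneck 5, flow now 40. (uses reverse residual edge)
Augment Res→n5→n6→n1→n4→n7→Out: bottleneck 1, flow now 41. (uses reverse residual edge)
No augmenting path remains; maximum flow = 41.
In the residual graph, reachable from Res: {Res, n5, n6}.
Min-cut edges: Res→n1 (11), Res→n3 (7), Res→Out (15), n6→Out (8); capacity 11 + 7 + 15 + 8 = 41.
This cut is saturated, so no flow can exceed 41.

41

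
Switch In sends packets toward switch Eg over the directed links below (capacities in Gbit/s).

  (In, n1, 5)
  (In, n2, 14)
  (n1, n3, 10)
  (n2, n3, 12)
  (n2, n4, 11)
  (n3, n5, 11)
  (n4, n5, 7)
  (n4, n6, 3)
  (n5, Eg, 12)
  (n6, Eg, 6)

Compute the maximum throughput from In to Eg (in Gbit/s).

Augment In→n1→n3→n5→Eg: bottleneck 5, flow now 5.
Augment In→n2→n3→n5→Eg: bottleneck 6, flow now 11.
Augment In→n2→n4→n5→Eg: bottleneck 1, flow now 12.
Augment In→n2→n4→n6→Eg: bottleneck 3, flow now 15.
No augmenting path remains; maximum flow = 15.
In the residual graph, reachable from In: {In, n1, n2, n3, n4, n5}.
Min-cut edges: n4→n6 (3), n5→Eg (12); capacity 3 + 12 = 15.
This cut is saturated, so no flow can exceed 15.

15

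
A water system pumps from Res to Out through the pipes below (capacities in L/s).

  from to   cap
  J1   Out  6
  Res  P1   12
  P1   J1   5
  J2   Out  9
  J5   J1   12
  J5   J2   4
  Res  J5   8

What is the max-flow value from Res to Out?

10

Augment Res→J5→J2→Out: bottleneck 4, flow now 4.
Augment Res→J5→J1→Out: bottleneck 4, flow now 8.
Augment Res→P1→J1→Out: bottleneck 2, flow now 10.
No augmenting path remains; maximum flow = 10.
In the residual graph, reachable from Res: {Res, J5, P1, J1}.
Min-cut edges: J5→J2 (4), J1→Out (6); capacity 4 + 6 = 10.
This cut is saturated, so no flow can exceed 10.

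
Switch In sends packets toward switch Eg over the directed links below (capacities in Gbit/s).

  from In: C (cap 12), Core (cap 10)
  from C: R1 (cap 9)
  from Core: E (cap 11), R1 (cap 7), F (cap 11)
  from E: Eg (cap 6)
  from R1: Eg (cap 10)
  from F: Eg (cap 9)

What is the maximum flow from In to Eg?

Augment In→C→R1→Eg: bottleneck 9, flow now 9.
Augment In→Core→E→Eg: bottleneck 6, flow now 15.
Augment In→Core→R1→Eg: bottleneck 1, flow now 16.
Augment In→Core→F→Eg: bottleneck 3, flow now 19.
No augmenting path remains; maximum flow = 19.
In the residual graph, reachable from In: {In, C}.
Min-cut edges: In→Core (10), C→R1 (9); capacity 10 + 9 = 19.
This cut is saturated, so no flow can exceed 19.

19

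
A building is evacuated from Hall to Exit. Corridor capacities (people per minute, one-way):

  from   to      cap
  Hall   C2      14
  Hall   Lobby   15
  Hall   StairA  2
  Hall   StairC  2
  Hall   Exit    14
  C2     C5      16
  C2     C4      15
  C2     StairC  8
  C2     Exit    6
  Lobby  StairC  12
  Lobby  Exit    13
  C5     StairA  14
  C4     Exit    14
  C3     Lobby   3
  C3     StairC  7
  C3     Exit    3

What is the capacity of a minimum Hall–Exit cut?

Augment Hall→Exit: bottleneck 14, flow now 14.
Augment Hall→C2→Exit: bottleneck 6, flow now 20.
Augment Hall→Lobby→Exit: bottleneck 13, flow now 33.
Augment Hall→C2→C4→Exit: bottleneck 8, flow now 41.
No augmenting path remains; maximum flow = 41.
By max-flow min-cut, the minimum cut capacity equals the max flow.
In the residual graph, reachable from Hall: {Hall, Lobby, StairA, StairC}.
Min-cut edges: Hall→C2 (14), Hall→Exit (14), Lobby→Exit (13); capacity 14 + 14 + 13 = 41.

41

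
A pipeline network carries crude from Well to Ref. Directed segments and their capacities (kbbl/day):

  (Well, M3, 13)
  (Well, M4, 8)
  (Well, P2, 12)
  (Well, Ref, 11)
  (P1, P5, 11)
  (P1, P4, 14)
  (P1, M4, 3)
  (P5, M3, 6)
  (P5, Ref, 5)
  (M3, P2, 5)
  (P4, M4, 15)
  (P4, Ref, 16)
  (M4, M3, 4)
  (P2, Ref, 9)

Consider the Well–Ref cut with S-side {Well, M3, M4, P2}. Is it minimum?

Yes — it is a minimum cut (capacity 20).

Given cut capacity: 11 + 9 = 20.
Augment Well→Ref: bottleneck 11, flow now 11.
Augment Well→P2→Ref: bottleneck 9, flow now 20.
No augmenting path remains; maximum flow = 20.
Cut capacity 20 equals the max flow, so it is a minimum cut.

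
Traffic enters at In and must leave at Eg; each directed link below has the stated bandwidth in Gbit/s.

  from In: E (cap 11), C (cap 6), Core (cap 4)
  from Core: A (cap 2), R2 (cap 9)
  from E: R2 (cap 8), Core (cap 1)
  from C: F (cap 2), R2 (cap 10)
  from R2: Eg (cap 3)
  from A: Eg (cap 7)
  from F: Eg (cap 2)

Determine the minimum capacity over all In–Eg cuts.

7

Augment In→Core→R2→Eg: bottleneck 3, flow now 3.
Augment In→Core→A→Eg: bottleneck 1, flow now 4.
Augment In→C→F→Eg: bottleneck 2, flow now 6.
Augment In→E→Core→A→Eg: bottleneck 1, flow now 7.
No augmenting path remains; maximum flow = 7.
By max-flow min-cut, the minimum cut capacity equals the max flow.
In the residual graph, reachable from In: {In, Core, E, C, R2}.
Min-cut edges: Core→A (2), C→F (2), R2→Eg (3); capacity 2 + 2 + 3 = 7.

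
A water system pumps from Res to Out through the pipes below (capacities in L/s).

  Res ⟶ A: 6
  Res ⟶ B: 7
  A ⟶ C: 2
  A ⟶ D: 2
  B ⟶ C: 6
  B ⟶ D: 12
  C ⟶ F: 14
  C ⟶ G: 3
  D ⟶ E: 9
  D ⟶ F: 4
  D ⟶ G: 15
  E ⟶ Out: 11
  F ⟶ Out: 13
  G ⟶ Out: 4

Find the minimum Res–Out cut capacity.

Augment Res→A→C→F→Out: bottleneck 2, flow now 2.
Augment Res→A→D→E→Out: bottleneck 2, flow now 4.
Augment Res→B→C→F→Out: bottleneck 6, flow now 10.
Augment Res→B→D→E→Out: bottleneck 1, flow now 11.
No augmenting path remains; maximum flow = 11.
By max-flow min-cut, the minimum cut capacity equals the max flow.
In the residual graph, reachable from Res: {Res, A}.
Min-cut edges: Res→B (7), A→C (2), A→D (2); capacity 7 + 2 + 2 = 11.

11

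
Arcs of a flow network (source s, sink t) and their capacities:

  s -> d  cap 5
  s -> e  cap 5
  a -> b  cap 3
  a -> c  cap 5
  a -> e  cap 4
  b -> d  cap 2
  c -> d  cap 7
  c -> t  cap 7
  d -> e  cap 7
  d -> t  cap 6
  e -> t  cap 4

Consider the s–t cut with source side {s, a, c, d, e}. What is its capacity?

20

Edges leaving {s, a, c, d, e}: a→b (3), c→t (7), d→t (6), e→t (4).
Cut capacity = 3 + 7 + 6 + 4 = 20.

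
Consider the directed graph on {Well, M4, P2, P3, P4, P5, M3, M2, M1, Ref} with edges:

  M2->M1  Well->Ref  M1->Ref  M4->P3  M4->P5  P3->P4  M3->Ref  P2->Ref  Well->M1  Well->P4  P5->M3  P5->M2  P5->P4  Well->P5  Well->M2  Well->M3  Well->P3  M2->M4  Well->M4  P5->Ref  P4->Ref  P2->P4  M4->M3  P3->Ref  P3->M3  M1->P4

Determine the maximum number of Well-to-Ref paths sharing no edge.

Assign every edge capacity 1; by Menger, the answer equals the max flow.
Path Well→Ref (+1); total 1.
Path Well→P3→Ref (+1); total 2.
Path Well→P4→Ref (+1); total 3.
Path Well→P5→Ref (+1); total 4.
Path Well→M3→Ref (+1); total 5.
Path Well→M1→Ref (+1); total 6.
No residual Well→Ref path; max flow = 6.
Certifying cut of size 6: {M1→Ref, M3→Ref, P3→Ref, P4→Ref, P5→Ref, Well→Ref}.

6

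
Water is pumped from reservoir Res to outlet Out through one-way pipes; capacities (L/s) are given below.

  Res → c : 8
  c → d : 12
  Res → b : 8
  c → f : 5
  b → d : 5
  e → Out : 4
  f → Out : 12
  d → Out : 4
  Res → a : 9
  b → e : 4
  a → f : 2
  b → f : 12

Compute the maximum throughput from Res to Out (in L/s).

Augment Res→a→f→Out: bottleneck 2, flow now 2.
Augment Res→b→d→Out: bottleneck 4, flow now 6.
Augment Res→b→e→Out: bottleneck 4, flow now 10.
Augment Res→c→f→Out: bottleneck 5, flow now 15.
Augment Res→c→d→b→f→Out: bottleneck 3, flow now 18. (uses reverse residual edge)
No augmenting path remains; maximum flow = 18.
In the residual graph, reachable from Res: {Res, a}.
Min-cut edges: Res→b (8), Res→c (8), a→f (2); capacity 8 + 8 + 2 = 18.
This cut is saturated, so no flow can exceed 18.

18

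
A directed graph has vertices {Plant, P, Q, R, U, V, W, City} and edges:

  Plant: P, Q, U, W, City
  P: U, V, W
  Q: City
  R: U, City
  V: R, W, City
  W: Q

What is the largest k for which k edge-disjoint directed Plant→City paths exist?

3

Assign every edge capacity 1; by Menger, the answer equals the max flow.
Path Plant→City (+1); total 1.
Path Plant→Q→City (+1); total 2.
Path Plant→P→V→City (+1); total 3.
No residual Plant→City path; max flow = 3.
Certifying cut of size 3: {Plant→City, Plant→P, Q→City}.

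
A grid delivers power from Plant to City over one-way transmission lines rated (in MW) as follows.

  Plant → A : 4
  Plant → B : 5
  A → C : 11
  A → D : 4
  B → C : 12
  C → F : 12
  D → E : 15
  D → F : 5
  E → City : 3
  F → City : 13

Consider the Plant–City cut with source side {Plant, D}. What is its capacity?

Edges leaving {Plant, D}: Plant→A (4), Plant→B (5), D→E (15), D→F (5).
Cut capacity = 4 + 5 + 15 + 5 = 29.

29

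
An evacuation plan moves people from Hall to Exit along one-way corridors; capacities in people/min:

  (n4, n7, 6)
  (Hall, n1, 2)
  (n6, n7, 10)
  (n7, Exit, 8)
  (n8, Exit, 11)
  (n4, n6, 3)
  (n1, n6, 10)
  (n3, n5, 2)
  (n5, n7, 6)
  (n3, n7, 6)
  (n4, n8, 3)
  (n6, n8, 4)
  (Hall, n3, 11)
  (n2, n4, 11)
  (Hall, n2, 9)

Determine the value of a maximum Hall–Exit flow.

15

Augment Hall→n3→n7→Exit: bottleneck 6, flow now 6.
Augment Hall→n1→n6→n7→Exit: bottleneck 2, flow now 8.
Augment Hall→n2→n4→n8→Exit: bottleneck 3, flow now 11.
Augment Hall→n2→n4→n6→n8→Exit: bottleneck 3, flow now 14.
Augment Hall→n2→n4→n7→n6→n8→Exit: bottleneck 1, flow now 15. (uses reverse residual edge)
No augmenting path remains; maximum flow = 15.
In the residual graph, reachable from Hall: {Hall, n1, n2, n3, n4, n5, n6, n7}.
Min-cut edges: n4→n8 (3), n6→n8 (4), n7→Exit (8); capacity 3 + 4 + 8 = 15.
This cut is saturated, so no flow can exceed 15.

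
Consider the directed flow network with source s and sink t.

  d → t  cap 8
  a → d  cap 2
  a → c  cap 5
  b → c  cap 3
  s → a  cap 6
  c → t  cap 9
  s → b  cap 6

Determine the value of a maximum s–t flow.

Augment s→a→c→t: bottleneck 5, flow now 5.
Augment s→a→d→t: bottleneck 1, flow now 6.
Augment s→b→c→t: bottleneck 3, flow now 9.
No augmenting path remains; maximum flow = 9.
In the residual graph, reachable from s: {s, b}.
Min-cut edges: s→a (6), b→c (3); capacity 6 + 3 = 9.
This cut is saturated, so no flow can exceed 9.

9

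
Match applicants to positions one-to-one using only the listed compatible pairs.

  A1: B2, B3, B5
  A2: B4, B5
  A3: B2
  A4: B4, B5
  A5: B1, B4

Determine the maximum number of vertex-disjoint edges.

Unit-capacity flow: source→left, listed edges, right→sink; max matching = max flow.
Augmenting path A1→B2 (+1); matched 1.
Augmenting path A2→B4 (+1); matched 2.
Augmenting path A4→B5 (+1); matched 3.
Augmenting path A5→B1 (+1); matched 4.
Augmenting path A3→B2→A1→B3 (+1); matched 5.
No augmenting path remains; maximum matching = 5.
König certificate: {A1, A2, A3, A4, A5} is a vertex cover of size 5 (every listed pair touches it), so no matching can be larger.

5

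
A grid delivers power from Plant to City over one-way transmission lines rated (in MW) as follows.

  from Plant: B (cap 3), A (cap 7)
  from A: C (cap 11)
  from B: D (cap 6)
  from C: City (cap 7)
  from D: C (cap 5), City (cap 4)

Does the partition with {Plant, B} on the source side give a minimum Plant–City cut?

No — its capacity is 13, but the minimum cut has capacity 10.

Given cut capacity: 7 + 6 = 13.
Augment Plant→A→C→City: bottleneck 7, flow now 7.
Augment Plant→B→D→City: bottleneck 3, flow now 10.
No augmenting path remains; maximum flow = 10.
In the residual graph, reachable from Plant: {Plant}.
Min-cut edges: Plant→A (7), Plant→B (3); capacity 7 + 3 = 10.
Cut capacity 13 exceeds the max flow 10, so it is not minimum.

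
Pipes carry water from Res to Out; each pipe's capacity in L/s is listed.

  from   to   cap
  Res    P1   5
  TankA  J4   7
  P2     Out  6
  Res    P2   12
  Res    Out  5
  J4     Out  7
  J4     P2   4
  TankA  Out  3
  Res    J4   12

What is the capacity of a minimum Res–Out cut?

18

Augment Res→Out: bottleneck 5, flow now 5.
Augment Res→P2→Out: bottleneck 6, flow now 11.
Augment Res→J4→Out: bottleneck 7, flow now 18.
No augmenting path remains; maximum flow = 18.
By max-flow min-cut, the minimum cut capacity equals the max flow.
In the residual graph, reachable from Res: {Res, P2, P1, J4}.
Min-cut edges: Res→Out (5), P2→Out (6), J4→Out (7); capacity 5 + 6 + 7 = 18.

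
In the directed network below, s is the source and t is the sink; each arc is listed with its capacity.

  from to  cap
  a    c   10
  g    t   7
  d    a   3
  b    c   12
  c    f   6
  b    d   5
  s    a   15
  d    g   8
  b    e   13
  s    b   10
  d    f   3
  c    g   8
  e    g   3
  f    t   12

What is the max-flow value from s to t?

16

Augment s→a→c→f→t: bottleneck 6, flow now 6.
Augment s→a→c→g→t: bottleneck 4, flow now 10.
Augment s→b→c→g→t: bottleneck 3, flow now 13.
Augment s→b→d→f→t: bottleneck 3, flow now 16.
No augmenting path remains; maximum flow = 16.
In the residual graph, reachable from s: {s, a, b, c, d, e, g}.
Min-cut edges: c→f (6), d→f (3), g→t (7); capacity 6 + 3 + 7 = 16.
This cut is saturated, so no flow can exceed 16.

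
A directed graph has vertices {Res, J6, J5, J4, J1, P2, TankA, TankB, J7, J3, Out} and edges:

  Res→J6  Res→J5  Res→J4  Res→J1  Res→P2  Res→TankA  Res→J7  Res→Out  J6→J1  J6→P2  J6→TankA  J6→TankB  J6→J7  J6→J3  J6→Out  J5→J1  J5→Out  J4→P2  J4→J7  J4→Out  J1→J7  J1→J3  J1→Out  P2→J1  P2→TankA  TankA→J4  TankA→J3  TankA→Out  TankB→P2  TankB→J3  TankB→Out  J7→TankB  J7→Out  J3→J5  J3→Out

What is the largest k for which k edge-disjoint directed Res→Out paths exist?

Assign every edge capacity 1; by Menger, the answer equals the max flow.
Path Res→Out (+1); total 1.
Path Res→J6→Out (+1); total 2.
Path Res→J5→Out (+1); total 3.
Path Res→J4→Out (+1); total 4.
Path Res→J1→Out (+1); total 5.
Path Res→TankA→Out (+1); total 6.
Path Res→J7→Out (+1); total 7.
Path Res→P2→J1→J3→Out (+1); total 8.
No residual Res→Out path; max flow = 8.
Certifying cut of size 8: {Res→J1, Res→J4, Res→J5, Res→J6, Res→J7, Res→Out, Res→P2, Res→TankA}.

8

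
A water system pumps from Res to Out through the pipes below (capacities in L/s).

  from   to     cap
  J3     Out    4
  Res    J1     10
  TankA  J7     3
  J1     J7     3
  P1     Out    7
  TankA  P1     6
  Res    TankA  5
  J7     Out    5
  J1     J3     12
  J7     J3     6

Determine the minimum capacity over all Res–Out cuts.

Augment Res→J1→J7→Out: bottleneck 3, flow now 3.
Augment Res→J1→J3→Out: bottleneck 4, flow now 7.
Augment Res→TankA→P1→Out: bottleneck 5, flow now 12.
No augmenting path remains; maximum flow = 12.
By max-flow min-cut, the minimum cut capacity equals the max flow.
In the residual graph, reachable from Res: {Res, J1, J3}.
Min-cut edges: Res→TankA (5), J1→J7 (3), J3→Out (4); capacity 5 + 3 + 4 = 12.

12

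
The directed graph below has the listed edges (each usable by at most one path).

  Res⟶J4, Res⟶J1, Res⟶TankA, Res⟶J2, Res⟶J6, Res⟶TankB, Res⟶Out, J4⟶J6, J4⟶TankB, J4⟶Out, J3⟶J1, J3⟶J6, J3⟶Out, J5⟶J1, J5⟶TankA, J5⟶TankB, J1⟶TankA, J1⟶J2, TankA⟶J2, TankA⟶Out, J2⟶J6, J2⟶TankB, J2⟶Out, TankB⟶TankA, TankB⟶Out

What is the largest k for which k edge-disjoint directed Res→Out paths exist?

Assign every edge capacity 1; by Menger, the answer equals the max flow.
Path Res→Out (+1); total 1.
Path Res→J4→Out (+1); total 2.
Path Res→TankA→Out (+1); total 3.
Path Res→J2→Out (+1); total 4.
Path Res→TankB→Out (+1); total 5.
No residual Res→Out path; max flow = 5.
Certifying cut of size 5: {J2→Out, Res→J4, Res→Out, TankA→Out, TankB→Out}.

5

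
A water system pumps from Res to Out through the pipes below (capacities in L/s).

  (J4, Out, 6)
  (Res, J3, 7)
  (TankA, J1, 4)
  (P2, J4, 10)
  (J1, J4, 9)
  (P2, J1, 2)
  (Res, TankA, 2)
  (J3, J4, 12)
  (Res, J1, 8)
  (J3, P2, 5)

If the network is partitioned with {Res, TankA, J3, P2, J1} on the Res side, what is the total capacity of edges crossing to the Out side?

31

Edges leaving {Res, TankA, J3, P2, J1}: J3→J4 (12), P2→J4 (10), J1→J4 (9).
Cut capacity = 12 + 10 + 9 = 31.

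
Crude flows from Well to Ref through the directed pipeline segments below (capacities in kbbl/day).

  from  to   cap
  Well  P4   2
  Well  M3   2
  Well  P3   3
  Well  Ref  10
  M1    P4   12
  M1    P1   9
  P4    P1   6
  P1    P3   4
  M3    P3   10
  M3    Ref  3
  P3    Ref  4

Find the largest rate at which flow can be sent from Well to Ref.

Augment Well→Ref: bottleneck 10, flow now 10.
Augment Well→M3→Ref: bottleneck 2, flow now 12.
Augment Well→P3→Ref: bottleneck 3, flow now 15.
Augment Well→P4→P1→P3→Ref: bottleneck 1, flow now 16.
No augmenting path remains; maximum flow = 16.
In the residual graph, reachable from Well: {Well, P4, P1, P3}.
Min-cut edges: Well→M3 (2), Well→Ref (10), P3→Ref (4); capacity 2 + 10 + 4 = 16.
This cut is saturated, so no flow can exceed 16.

16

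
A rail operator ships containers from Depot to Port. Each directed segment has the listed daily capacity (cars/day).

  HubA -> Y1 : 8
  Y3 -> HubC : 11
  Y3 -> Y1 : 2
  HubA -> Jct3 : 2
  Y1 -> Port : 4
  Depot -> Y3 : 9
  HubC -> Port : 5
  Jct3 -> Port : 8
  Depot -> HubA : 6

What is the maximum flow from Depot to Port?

Augment Depot→HubA→Jct3→Port: bottleneck 2, flow now 2.
Augment Depot→HubA→Y1→Port: bottleneck 4, flow now 6.
Augment Depot→Y3→HubC→Port: bottleneck 5, flow now 11.
No augmenting path remains; maximum flow = 11.
In the residual graph, reachable from Depot: {Depot, HubA, Y3, HubC, Y1}.
Min-cut edges: HubA→Jct3 (2), HubC→Port (5), Y1→Port (4); capacity 2 + 5 + 4 = 11.
This cut is saturated, so no flow can exceed 11.

11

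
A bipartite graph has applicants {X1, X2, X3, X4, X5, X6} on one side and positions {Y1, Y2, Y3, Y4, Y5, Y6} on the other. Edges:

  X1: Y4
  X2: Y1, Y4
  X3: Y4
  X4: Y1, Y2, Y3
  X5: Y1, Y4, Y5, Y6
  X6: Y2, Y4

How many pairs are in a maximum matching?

5

Unit-capacity flow: source→left, listed edges, right→sink; max matching = max flow.
Augmenting path X1→Y4 (+1); matched 1.
Augmenting path X2→Y1 (+1); matched 2.
Augmenting path X4→Y2 (+1); matched 3.
Augmenting path X5→Y5 (+1); matched 4.
Augmenting path X6→Y2→X4→Y3 (+1); matched 5.
No augmenting path remains; maximum matching = 5.
König certificate: {X2, X4, X5, X6, Y4} is a vertex cover of size 5 (every listed pair touches it), so no matching can be larger.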